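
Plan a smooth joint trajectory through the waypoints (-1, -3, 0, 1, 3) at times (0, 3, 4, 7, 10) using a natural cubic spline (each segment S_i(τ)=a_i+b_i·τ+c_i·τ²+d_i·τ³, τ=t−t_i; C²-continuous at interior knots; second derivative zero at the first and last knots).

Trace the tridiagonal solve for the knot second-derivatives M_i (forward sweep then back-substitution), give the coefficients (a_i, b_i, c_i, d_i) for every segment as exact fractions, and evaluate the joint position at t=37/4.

Δ: Δ0=-2/3, Δ1=3, Δ2=1/3, Δ3=2/3
row 1: diag=8, rhs=22; c'=1/8, d'=11/4
row 2: denom=8−1·1/8=63/8; d'=(-16−1·11/4)/(63/8)=-50/21
row 3: denom=12−3·8/21=76/7; d'=(2−3·-50/21)/(76/7)=16/19
back: M3=16/19
back: M2=-50/21−8/21·16/19=-154/57
back: M1=11/4−1/8·-154/57=176/57
M: M0=0, M1=176/57, M2=-154/57, M3=16/19, M4=0
seg 0: a=-1, c=M0/2=0, d=(M1−M0)/(6·3)=88/513, b=Δ0−h0·(2M0+M1)/6=-42/19
seg 1: a=-3, c=M1/2=88/57, d=(M2−M1)/(6·1)=-55/57, b=Δ1−h1·(2M1+M2)/6=46/19
seg 2: a=0, c=M2/2=-77/57, d=(M3−M2)/(6·3)=101/513, b=Δ2−h2·(2M2+M3)/6=149/57
seg 3: a=1, c=M3/2=8/19, d=(M4−M3)/(6·3)=-8/171, b=Δ3−h3·(2M3+M4)/6=-10/57
t_q=37/4 → seg 3, τ=9/4; S=1+-10/57·τ+8/19·τ²+-8/171·τ³=335/152

  seg 0: a=-1 b=-42/19 c=0 d=88/513
  seg 1: a=-3 b=46/19 c=88/57 d=-55/57
  seg 2: a=0 b=149/57 c=-77/57 d=101/513
  seg 3: a=1 b=-10/57 c=8/19 d=-8/171
S(37/4) = 335/152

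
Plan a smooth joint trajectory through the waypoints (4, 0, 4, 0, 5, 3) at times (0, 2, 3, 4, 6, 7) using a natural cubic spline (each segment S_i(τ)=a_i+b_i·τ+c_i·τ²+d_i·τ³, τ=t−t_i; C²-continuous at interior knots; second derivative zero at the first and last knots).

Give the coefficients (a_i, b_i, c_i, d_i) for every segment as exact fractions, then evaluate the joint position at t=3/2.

  seg 0: a=4 b=-124/25 c=0 d=37/50
  seg 1: a=0 b=98/25 c=111/25 d=-109/25
  seg 2: a=4 b=-7/25 c=-216/25 d=123/25
  seg 3: a=0 b=-14/5 c=153/25 d=-347/200
  seg 4: a=5 b=43/50 c=-429/100 d=143/100
S(3/2) = -377/400

Δ: Δ0=-2, Δ1=4, Δ2=-4, Δ3=5/2, Δ4=-2
row 1: diag=6, rhs=36; c'=1/6, d'=6
row 2: denom=4−1·1/6=23/6; d'=(-48−1·6)/(23/6)=-324/23
row 3: denom=6−1·6/23=132/23; d'=(39−1·-324/23)/(132/23)=37/4
row 4: denom=6−2·23/66=175/33; d'=(-27−2·37/4)/(175/33)=-429/50
back: M4=-429/50
back: M3=37/4−23/66·-429/50=306/25
back: M2=-324/23−6/23·306/25=-432/25
back: M1=6−1/6·-432/25=222/25
M: M0=0, M1=222/25, M2=-432/25, M3=306/25, M4=-429/50, M5=0
seg 0: a=4, c=M0/2=0, d=(M1−M0)/(6·2)=37/50, b=Δ0−h0·(2M0+M1)/6=-124/25
seg 1: a=0, c=M1/2=111/25, d=(M2−M1)/(6·1)=-109/25, b=Δ1−h1·(2M1+M2)/6=98/25
seg 2: a=4, c=M2/2=-216/25, d=(M3−M2)/(6·1)=123/25, b=Δ2−h2·(2M2+M3)/6=-7/25
seg 3: a=0, c=M3/2=153/25, d=(M4−M3)/(6·2)=-347/200, b=Δ3−h3·(2M3+M4)/6=-14/5
seg 4: a=5, c=M4/2=-429/100, d=(M5−M4)/(6·1)=143/100, b=Δ4−h4·(2M4+M5)/6=43/50
t_q=3/2 → seg 0, τ=3/2; S=4+-124/25·τ+0·τ²+37/50·τ³=-377/400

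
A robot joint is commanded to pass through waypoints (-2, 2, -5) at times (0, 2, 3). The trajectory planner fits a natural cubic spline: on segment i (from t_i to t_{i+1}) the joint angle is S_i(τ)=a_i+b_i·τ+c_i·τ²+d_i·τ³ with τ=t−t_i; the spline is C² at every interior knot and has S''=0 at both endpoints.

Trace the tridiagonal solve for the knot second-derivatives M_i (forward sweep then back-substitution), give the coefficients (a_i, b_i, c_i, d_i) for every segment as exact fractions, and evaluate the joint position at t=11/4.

  seg 0: a=-2 b=5 c=0 d=-3/4
  seg 1: a=2 b=-4 c=-9/2 d=3/2
S(11/4) = -371/128

Δ: Δ0=2, Δ1=-7
row 1: diag=6, rhs=-54; c'=1/6, d'=-9
back: M1=-9
M: M0=0, M1=-9, M2=0
seg 0: a=-2, c=M0/2=0, d=(M1−M0)/(6·2)=-3/4, b=Δ0−h0·(2M0+M1)/6=5
seg 1: a=2, c=M1/2=-9/2, d=(M2−M1)/(6·1)=3/2, b=Δ1−h1·(2M1+M2)/6=-4
t_q=11/4 → seg 1, τ=3/4; S=2+-4·τ+-9/2·τ²+3/2·τ³=-371/128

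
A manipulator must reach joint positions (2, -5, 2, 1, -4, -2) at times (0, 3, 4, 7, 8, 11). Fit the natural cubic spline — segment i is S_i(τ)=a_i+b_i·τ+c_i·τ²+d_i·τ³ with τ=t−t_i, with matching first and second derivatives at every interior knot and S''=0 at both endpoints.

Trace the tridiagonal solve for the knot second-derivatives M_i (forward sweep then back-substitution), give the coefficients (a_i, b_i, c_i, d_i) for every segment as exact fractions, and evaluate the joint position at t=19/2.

  seg 0: a=2 b=-7004/1131 c=0 d=485/1131
  seg 1: a=-5 b=6091/1131 c=1455/377 d=-2539/1131
  seg 2: a=2 b=7204/1131 c=-1084/377 d=25/117
  seg 3: a=1 b=-5783/1131 c=-359/377 d=1205/1131
  seg 4: a=-4 b=-4322/1131 c=846/377 d=-94/377
S(19/2) = -8331/1508

Δ: Δ0=-7/3, Δ1=7, Δ2=-1/3, Δ3=-5, Δ4=2/3
row 1: diag=8, rhs=56; c'=1/8, d'=7
row 2: denom=8−1·1/8=63/8; d'=(-44−1·7)/(63/8)=-136/21
row 3: denom=8−3·8/21=48/7; d'=(-28−3·-136/21)/(48/7)=-5/4
row 4: denom=8−1·7/48=377/48; d'=(34−1·-5/4)/(377/48)=1692/377
back: M4=1692/377
back: M3=-5/4−7/48·1692/377=-718/377
back: M2=-136/21−8/21·-718/377=-2168/377
back: M1=7−1/8·-2168/377=2910/377
M: M0=0, M1=2910/377, M2=-2168/377, M3=-718/377, M4=1692/377, M5=0
seg 0: a=2, c=M0/2=0, d=(M1−M0)/(6·3)=485/1131, b=Δ0−h0·(2M0+M1)/6=-7004/1131
seg 1: a=-5, c=M1/2=1455/377, d=(M2−M1)/(6·1)=-2539/1131, b=Δ1−h1·(2M1+M2)/6=6091/1131
seg 2: a=2, c=M2/2=-1084/377, d=(M3−M2)/(6·3)=25/117, b=Δ2−h2·(2M2+M3)/6=7204/1131
seg 3: a=1, c=M3/2=-359/377, d=(M4−M3)/(6·1)=1205/1131, b=Δ3−h3·(2M3+M4)/6=-5783/1131
seg 4: a=-4, c=M4/2=846/377, d=(M5−M4)/(6·3)=-94/377, b=Δ4−h4·(2M4+M5)/6=-4322/1131
t_q=19/2 → seg 4, τ=3/2; S=-4+-4322/1131·τ+846/377·τ²+-94/377·τ³=-8331/1508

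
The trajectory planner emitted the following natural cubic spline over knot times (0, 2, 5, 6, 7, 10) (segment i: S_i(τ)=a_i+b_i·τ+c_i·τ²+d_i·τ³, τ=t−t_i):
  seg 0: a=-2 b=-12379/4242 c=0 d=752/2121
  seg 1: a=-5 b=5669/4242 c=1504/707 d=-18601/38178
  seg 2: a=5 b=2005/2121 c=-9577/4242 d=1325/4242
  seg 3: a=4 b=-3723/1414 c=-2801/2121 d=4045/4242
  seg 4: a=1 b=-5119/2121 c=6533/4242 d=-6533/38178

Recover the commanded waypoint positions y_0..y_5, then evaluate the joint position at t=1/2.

y_0 = S_0(0) = a_0 = -2
y_1 = S_1(0) = a_1 = -5
y_2 = S_2(0) = a_2 = 5
y_3 = S_3(0) = a_3 = 4
y_4 = S_4(0) = a_4 = 1
y_5 = S_4(3) = 3
t_q=1/2 is in segment 0 (τ=1/2); S_0(τ)=-9657/2828

y_0=-2 y_1=-5 y_2=5 y_3=4 y_4=1 y_5=3
S(1/2) = -9657/2828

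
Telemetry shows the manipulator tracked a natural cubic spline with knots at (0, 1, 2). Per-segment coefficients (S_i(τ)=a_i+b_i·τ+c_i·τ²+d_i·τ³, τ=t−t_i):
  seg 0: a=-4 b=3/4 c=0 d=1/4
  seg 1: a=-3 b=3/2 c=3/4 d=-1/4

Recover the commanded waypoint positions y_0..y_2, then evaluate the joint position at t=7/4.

y_0=-4 y_1=-3 y_2=-1
S(7/4) = -399/256

y_0 = S_0(0) = a_0 = -4
y_1 = S_1(0) = a_1 = -3
y_2 = S_1(1) = -1
t_q=7/4 is in segment 1 (τ=3/4); S_1(τ)=-399/256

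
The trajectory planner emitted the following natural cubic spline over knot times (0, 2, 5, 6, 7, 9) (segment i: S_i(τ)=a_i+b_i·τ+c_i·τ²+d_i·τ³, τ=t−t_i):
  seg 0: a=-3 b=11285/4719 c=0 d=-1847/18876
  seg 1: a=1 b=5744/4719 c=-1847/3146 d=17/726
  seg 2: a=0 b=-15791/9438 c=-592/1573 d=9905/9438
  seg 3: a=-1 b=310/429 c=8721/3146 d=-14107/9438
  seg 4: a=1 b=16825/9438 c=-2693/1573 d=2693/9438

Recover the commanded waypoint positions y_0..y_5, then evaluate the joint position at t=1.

y_0=-3 y_1=1 y_2=0 y_3=-1 y_4=1 y_5=0
S(1) = -4445/6292

y_0 = S_0(0) = a_0 = -3
y_1 = S_1(0) = a_1 = 1
y_2 = S_2(0) = a_2 = 0
y_3 = S_3(0) = a_3 = -1
y_4 = S_4(0) = a_4 = 1
y_5 = S_4(2) = 0
t_q=1 is in segment 0 (τ=1); S_0(τ)=-4445/6292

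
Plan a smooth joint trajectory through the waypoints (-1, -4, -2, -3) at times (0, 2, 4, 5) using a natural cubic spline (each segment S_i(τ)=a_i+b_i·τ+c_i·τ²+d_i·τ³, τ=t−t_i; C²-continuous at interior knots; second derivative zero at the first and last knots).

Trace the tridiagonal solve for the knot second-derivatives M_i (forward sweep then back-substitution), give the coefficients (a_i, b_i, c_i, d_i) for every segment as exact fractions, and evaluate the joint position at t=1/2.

  seg 0: a=-1 b=-26/11 c=0 d=19/88
  seg 1: a=-4 b=5/22 c=57/44 d=-5/11
  seg 2: a=-2 b=-1/22 c=-63/44 d=21/44
S(1/2) = -1517/704

Δ: Δ0=-3/2, Δ1=1, Δ2=-1
row 1: diag=8, rhs=15; c'=1/4, d'=15/8
row 2: denom=6−2·1/4=11/2; d'=(-12−2·15/8)/(11/2)=-63/22
back: M2=-63/22
back: M1=15/8−1/4·-63/22=57/22
M: M0=0, M1=57/22, M2=-63/22, M3=0
seg 0: a=-1, c=M0/2=0, d=(M1−M0)/(6·2)=19/88, b=Δ0−h0·(2M0+M1)/6=-26/11
seg 1: a=-4, c=M1/2=57/44, d=(M2−M1)/(6·2)=-5/11, b=Δ1−h1·(2M1+M2)/6=5/22
seg 2: a=-2, c=M2/2=-63/44, d=(M3−M2)/(6·1)=21/44, b=Δ2−h2·(2M2+M3)/6=-1/22
t_q=1/2 → seg 0, τ=1/2; S=-1+-26/11·τ+0·τ²+19/88·τ³=-1517/704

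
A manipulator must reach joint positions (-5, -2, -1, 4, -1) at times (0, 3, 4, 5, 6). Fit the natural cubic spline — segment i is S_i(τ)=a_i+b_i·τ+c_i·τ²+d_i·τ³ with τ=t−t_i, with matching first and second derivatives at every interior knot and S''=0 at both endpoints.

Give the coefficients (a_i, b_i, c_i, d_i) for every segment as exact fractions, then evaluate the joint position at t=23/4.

Δ: Δ0=1, Δ1=1, Δ2=5, Δ3=-5
row 1: diag=8, rhs=0; c'=1/8, d'=0
row 2: denom=4−1·1/8=31/8; d'=(24−1·0)/(31/8)=192/31
row 3: denom=4−1·8/31=116/31; d'=(-60−1·192/31)/(116/31)=-513/29
back: M3=-513/29
back: M2=192/31−8/31·-513/29=312/29
back: M1=0−1/8·312/29=-39/29
M: M0=0, M1=-39/29, M2=312/29, M3=-513/29, M4=0
seg 0: a=-5, c=M0/2=0, d=(M1−M0)/(6·3)=-13/174, b=Δ0−h0·(2M0+M1)/6=97/58
seg 1: a=-2, c=M1/2=-39/58, d=(M2−M1)/(6·1)=117/58, b=Δ1−h1·(2M1+M2)/6=-10/29
seg 2: a=-1, c=M2/2=156/29, d=(M3−M2)/(6·1)=-275/58, b=Δ2−h2·(2M2+M3)/6=253/58
seg 3: a=4, c=M3/2=-513/58, d=(M4−M3)/(6·1)=171/58, b=Δ3−h3·(2M3+M4)/6=26/29
t_q=23/4 → seg 3, τ=3/4; S=4+26/29·τ+-513/58·τ²+171/58·τ³=3493/3712

  seg 0: a=-5 b=97/58 c=0 d=-13/174
  seg 1: a=-2 b=-10/29 c=-39/58 d=117/58
  seg 2: a=-1 b=253/58 c=156/29 d=-275/58
  seg 3: a=4 b=26/29 c=-513/58 d=171/58
S(23/4) = 3493/3712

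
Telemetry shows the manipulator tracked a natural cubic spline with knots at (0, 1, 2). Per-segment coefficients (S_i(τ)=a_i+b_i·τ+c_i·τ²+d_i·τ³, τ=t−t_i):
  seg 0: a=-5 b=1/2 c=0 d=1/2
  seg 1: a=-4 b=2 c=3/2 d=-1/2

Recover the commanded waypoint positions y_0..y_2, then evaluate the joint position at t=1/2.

y_0 = S_0(0) = a_0 = -5
y_1 = S_1(0) = a_1 = -4
y_2 = S_1(1) = -1
t_q=1/2 is in segment 0 (τ=1/2); S_0(τ)=-75/16

y_0=-5 y_1=-4 y_2=-1
S(1/2) = -75/16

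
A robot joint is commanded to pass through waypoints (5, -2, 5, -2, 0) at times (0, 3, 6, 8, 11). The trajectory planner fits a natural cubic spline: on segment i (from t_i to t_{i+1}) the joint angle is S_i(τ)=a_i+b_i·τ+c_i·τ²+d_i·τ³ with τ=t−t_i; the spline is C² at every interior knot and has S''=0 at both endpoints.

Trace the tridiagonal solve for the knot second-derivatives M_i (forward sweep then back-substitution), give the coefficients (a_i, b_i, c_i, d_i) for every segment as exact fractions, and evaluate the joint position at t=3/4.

  seg 0: a=5 b=-737/177 c=0 d=12/59
  seg 1: a=-2 b=235/177 c=108/59 d=-794/1593
  seg 2: a=5 b=-203/177 c=-470/177 d=349/472
  seg 3: a=-2 b=-1025/354 c=1261/708 d=-1261/6372
S(3/4) = 1853/944

Δ: Δ0=-7/3, Δ1=7/3, Δ2=-7/2, Δ3=2/3
row 1: diag=12, rhs=28; c'=1/4, d'=7/3
row 2: denom=10−3·1/4=37/4; d'=(-35−3·7/3)/(37/4)=-168/37
row 3: denom=10−2·8/37=354/37; d'=(25−2·-168/37)/(354/37)=1261/354
back: M3=1261/354
back: M2=-168/37−8/37·1261/354=-940/177
back: M1=7/3−1/4·-940/177=216/59
M: M0=0, M1=216/59, M2=-940/177, M3=1261/354, M4=0
seg 0: a=5, c=M0/2=0, d=(M1−M0)/(6·3)=12/59, b=Δ0−h0·(2M0+M1)/6=-737/177
seg 1: a=-2, c=M1/2=108/59, d=(M2−M1)/(6·3)=-794/1593, b=Δ1−h1·(2M1+M2)/6=235/177
seg 2: a=5, c=M2/2=-470/177, d=(M3−M2)/(6·2)=349/472, b=Δ2−h2·(2M2+M3)/6=-203/177
seg 3: a=-2, c=M3/2=1261/708, d=(M4−M3)/(6·3)=-1261/6372, b=Δ3−h3·(2M3+M4)/6=-1025/354
t_q=3/4 → seg 0, τ=3/4; S=5+-737/177·τ+0·τ²+12/59·τ³=1853/944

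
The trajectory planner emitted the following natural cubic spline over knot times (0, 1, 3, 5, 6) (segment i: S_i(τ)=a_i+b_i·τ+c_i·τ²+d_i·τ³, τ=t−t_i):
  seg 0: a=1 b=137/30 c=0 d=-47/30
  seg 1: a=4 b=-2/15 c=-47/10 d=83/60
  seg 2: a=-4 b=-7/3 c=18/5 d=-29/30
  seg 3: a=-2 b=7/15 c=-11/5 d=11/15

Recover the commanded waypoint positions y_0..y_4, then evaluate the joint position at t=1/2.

y_0 = S_0(0) = a_0 = 1
y_1 = S_1(0) = a_1 = 4
y_2 = S_2(0) = a_2 = -4
y_3 = S_3(0) = a_3 = -2
y_4 = S_3(1) = -3
t_q=1/2 is in segment 0 (τ=1/2); S_0(τ)=247/80

y_0=1 y_1=4 y_2=-4 y_3=-2 y_4=-3
S(1/2) = 247/80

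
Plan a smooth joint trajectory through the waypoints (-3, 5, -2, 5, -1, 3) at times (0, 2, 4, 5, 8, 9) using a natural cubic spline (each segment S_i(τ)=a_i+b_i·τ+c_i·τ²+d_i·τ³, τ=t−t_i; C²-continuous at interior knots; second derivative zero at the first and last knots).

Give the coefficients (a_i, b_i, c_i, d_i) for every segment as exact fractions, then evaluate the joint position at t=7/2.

Δ: Δ0=4, Δ1=-7/2, Δ2=7, Δ3=-2, Δ4=4
row 1: diag=8, rhs=-45; c'=1/4, d'=-45/8
row 2: denom=6−2·1/4=11/2; d'=(63−2·-45/8)/(11/2)=27/2
row 3: denom=8−1·2/11=86/11; d'=(-54−1·27/2)/(86/11)=-1485/172
row 4: denom=8−3·33/86=589/86; d'=(36−3·-1485/172)/(589/86)=10647/1178
back: M4=10647/1178
back: M3=-1485/172−33/86·10647/1178=-7128/589
back: M2=27/2−2/11·-7128/589=18495/1178
back: M1=-45/8−1/4·18495/1178=-5625/589
M: M0=0, M1=-5625/589, M2=18495/1178, M3=-7128/589, M4=10647/1178, M5=0
seg 0: a=-3, c=M0/2=0, d=(M1−M0)/(6·2)=-1875/2356, b=Δ0−h0·(2M0+M1)/6=4231/589
seg 1: a=5, c=M1/2=-5625/1178, d=(M2−M1)/(6·2)=9915/4712, b=Δ1−h1·(2M1+M2)/6=-1394/589
seg 2: a=-2, c=M2/2=18495/2356, d=(M3−M2)/(6·1)=-10917/2356, b=Δ2−h2·(2M2+M3)/6=4457/1178
seg 3: a=5, c=M3/2=-3564/589, d=(M4−M3)/(6·3)=2767/2356, b=Δ3−h3·(2M3+M4)/6=13153/2356
seg 4: a=-1, c=M4/2=10647/2356, d=(M5−M4)/(6·1)=-3549/2356, b=Δ4−h4·(2M4+M5)/6=1163/1178
t_q=7/2 → seg 1, τ=3/2; S=5+-1394/589·τ+-5625/1178·τ²+9915/4712·τ³=-82639/37696

  seg 0: a=-3 b=4231/589 c=0 d=-1875/2356
  seg 1: a=5 b=-1394/589 c=-5625/1178 d=9915/4712
  seg 2: a=-2 b=4457/1178 c=18495/2356 d=-10917/2356
  seg 3: a=5 b=13153/2356 c=-3564/589 d=2767/2356
  seg 4: a=-1 b=1163/1178 c=10647/2356 d=-3549/2356
S(7/2) = -82639/37696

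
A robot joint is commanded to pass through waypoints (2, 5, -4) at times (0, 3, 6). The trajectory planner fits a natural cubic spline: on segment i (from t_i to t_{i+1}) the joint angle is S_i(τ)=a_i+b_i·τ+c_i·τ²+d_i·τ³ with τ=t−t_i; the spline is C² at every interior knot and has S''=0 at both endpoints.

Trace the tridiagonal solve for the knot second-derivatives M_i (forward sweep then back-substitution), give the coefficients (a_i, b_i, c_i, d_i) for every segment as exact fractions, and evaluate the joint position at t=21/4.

  seg 0: a=2 b=2 c=0 d=-1/9
  seg 1: a=5 b=-1 c=-1 d=1/9
S(21/4) = -67/64

Δ: Δ0=1, Δ1=-3
row 1: diag=12, rhs=-24; c'=1/4, d'=-2
back: M1=-2
M: M0=0, M1=-2, M2=0
seg 0: a=2, c=M0/2=0, d=(M1−M0)/(6·3)=-1/9, b=Δ0−h0·(2M0+M1)/6=2
seg 1: a=5, c=M1/2=-1, d=(M2−M1)/(6·3)=1/9, b=Δ1−h1·(2M1+M2)/6=-1
t_q=21/4 → seg 1, τ=9/4; S=5+-1·τ+-1·τ²+1/9·τ³=-67/64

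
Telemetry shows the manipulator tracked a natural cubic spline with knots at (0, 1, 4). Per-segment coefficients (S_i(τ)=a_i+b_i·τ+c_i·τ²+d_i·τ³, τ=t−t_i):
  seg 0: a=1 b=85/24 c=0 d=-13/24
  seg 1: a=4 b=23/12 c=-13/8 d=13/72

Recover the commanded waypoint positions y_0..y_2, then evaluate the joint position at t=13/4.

y_0 = S_0(0) = a_0 = 1
y_1 = S_1(0) = a_1 = 4
y_2 = S_1(3) = 0
t_q=13/4 is in segment 1 (τ=9/4); S_1(τ)=1097/512

y_0=1 y_1=4 y_2=0
S(13/4) = 1097/512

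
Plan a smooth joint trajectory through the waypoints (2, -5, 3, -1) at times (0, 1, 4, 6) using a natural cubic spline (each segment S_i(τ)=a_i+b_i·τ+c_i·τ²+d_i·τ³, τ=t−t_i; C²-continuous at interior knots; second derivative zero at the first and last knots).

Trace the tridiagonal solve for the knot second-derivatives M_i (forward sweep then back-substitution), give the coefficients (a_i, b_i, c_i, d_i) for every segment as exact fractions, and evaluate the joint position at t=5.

  seg 0: a=2 b=-1823/213 c=0 d=332/213
  seg 1: a=-5 b=-827/213 c=332/71 d=-59/71
  seg 2: a=3 b=370/213 c=-199/71 d=199/426
S(5) = 341/142

Δ: Δ0=-7, Δ1=8/3, Δ2=-2
row 1: diag=8, rhs=58; c'=3/8, d'=29/4
row 2: denom=10−3·3/8=71/8; d'=(-28−3·29/4)/(71/8)=-398/71
back: M2=-398/71
back: M1=29/4−3/8·-398/71=664/71
M: M0=0, M1=664/71, M2=-398/71, M3=0
seg 0: a=2, c=M0/2=0, d=(M1−M0)/(6·1)=332/213, b=Δ0−h0·(2M0+M1)/6=-1823/213
seg 1: a=-5, c=M1/2=332/71, d=(M2−M1)/(6·3)=-59/71, b=Δ1−h1·(2M1+M2)/6=-827/213
seg 2: a=3, c=M2/2=-199/71, d=(M3−M2)/(6·2)=199/426, b=Δ2−h2·(2M2+M3)/6=370/213
t_q=5 → seg 2, τ=1; S=3+370/213·τ+-199/71·τ²+199/426·τ³=341/142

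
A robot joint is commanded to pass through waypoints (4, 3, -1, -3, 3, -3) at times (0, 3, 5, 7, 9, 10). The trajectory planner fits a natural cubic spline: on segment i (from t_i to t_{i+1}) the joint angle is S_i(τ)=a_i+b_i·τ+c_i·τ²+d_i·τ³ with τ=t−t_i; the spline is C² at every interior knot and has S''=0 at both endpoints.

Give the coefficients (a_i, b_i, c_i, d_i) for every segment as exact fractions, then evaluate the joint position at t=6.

Δ: Δ0=-1/3, Δ1=-2, Δ2=-1, Δ3=3, Δ4=-6
row 1: diag=10, rhs=-10; c'=1/5, d'=-1
row 2: denom=8−2·1/5=38/5; d'=(6−2·-1)/(38/5)=20/19
row 3: denom=8−2·5/19=142/19; d'=(24−2·20/19)/(142/19)=208/71
row 4: denom=6−2·19/71=388/71; d'=(-54−2·208/71)/(388/71)=-2125/194
back: M4=-2125/194
back: M3=208/71−19/71·-2125/194=1137/194
back: M2=20/19−5/19·1137/194=-95/194
back: M1=-1−1/5·-95/194=-175/194
M: M0=0, M1=-175/194, M2=-95/194, M3=1137/194, M4=-2125/194, M5=0
seg 0: a=4, c=M0/2=0, d=(M1−M0)/(6·3)=-175/3492, b=Δ0−h0·(2M0+M1)/6=137/1164
seg 1: a=3, c=M1/2=-175/388, d=(M2−M1)/(6·2)=10/291, b=Δ1−h1·(2M1+M2)/6=-719/582
seg 2: a=-1, c=M2/2=-95/388, d=(M3−M2)/(6·2)=154/291, b=Δ2−h2·(2M2+M3)/6=-1529/582
seg 3: a=-3, c=M3/2=1137/388, d=(M4−M3)/(6·2)=-1631/1164, b=Δ3−h3·(2M3+M4)/6=1597/582
seg 4: a=3, c=M4/2=-2125/388, d=(M5−M4)/(6·1)=2125/1164, b=Δ4−h4·(2M4+M5)/6=-1367/582
t_q=6 → seg 2, τ=1; S=-1+-1529/582·τ+-95/388·τ²+154/291·τ³=-1297/388

  seg 0: a=4 b=137/1164 c=0 d=-175/3492
  seg 1: a=3 b=-719/582 c=-175/388 d=10/291
  seg 2: a=-1 b=-1529/582 c=-95/388 d=154/291
  seg 3: a=-3 b=1597/582 c=1137/388 d=-1631/1164
  seg 4: a=3 b=-1367/582 c=-2125/388 d=2125/1164
S(6) = -1297/388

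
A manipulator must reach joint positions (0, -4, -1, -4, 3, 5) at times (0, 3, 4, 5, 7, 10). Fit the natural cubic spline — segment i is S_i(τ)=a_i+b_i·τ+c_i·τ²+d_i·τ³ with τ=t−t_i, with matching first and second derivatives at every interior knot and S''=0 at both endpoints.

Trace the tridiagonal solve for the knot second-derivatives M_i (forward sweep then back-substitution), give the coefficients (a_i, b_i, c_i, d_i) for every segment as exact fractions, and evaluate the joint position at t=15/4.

Δ: Δ0=-4/3, Δ1=3, Δ2=-3, Δ3=7/2, Δ4=2/3
row 1: diag=8, rhs=26; c'=1/8, d'=13/4
row 2: denom=4−1·1/8=31/8; d'=(-36−1·13/4)/(31/8)=-314/31
row 3: denom=6−1·8/31=178/31; d'=(39−1·-314/31)/(178/31)=1523/178
row 4: denom=10−2·31/89=828/89; d'=(-17−2·1523/178)/(828/89)=-11/3
back: M4=-11/3
back: M3=1523/178−31/89·-11/3=59/6
back: M2=-314/31−8/31·59/6=-38/3
back: M1=13/4−1/8·-38/3=29/6
M: M0=0, M1=29/6, M2=-38/3, M3=59/6, M4=-11/3, M5=0
seg 0: a=0, c=M0/2=0, d=(M1−M0)/(6·3)=29/108, b=Δ0−h0·(2M0+M1)/6=-15/4
seg 1: a=-4, c=M1/2=29/12, d=(M2−M1)/(6·1)=-35/12, b=Δ1−h1·(2M1+M2)/6=7/2
seg 2: a=-1, c=M2/2=-19/3, d=(M3−M2)/(6·1)=15/4, b=Δ2−h2·(2M2+M3)/6=-5/12
seg 3: a=-4, c=M3/2=59/12, d=(M4−M3)/(6·2)=-9/8, b=Δ3−h3·(2M3+M4)/6=-11/6
seg 4: a=3, c=M4/2=-11/6, d=(M5−M4)/(6·3)=11/54, b=Δ4−h4·(2M4+M5)/6=13/3
t_q=15/4 → seg 1, τ=3/4; S=-4+7/2·τ+29/12·τ²+-35/12·τ³=-319/256

  seg 0: a=0 b=-15/4 c=0 d=29/108
  seg 1: a=-4 b=7/2 c=29/12 d=-35/12
  seg 2: a=-1 b=-5/12 c=-19/3 d=15/4
  seg 3: a=-4 b=-11/6 c=59/12 d=-9/8
  seg 4: a=3 b=13/3 c=-11/6 d=11/54
S(15/4) = -319/256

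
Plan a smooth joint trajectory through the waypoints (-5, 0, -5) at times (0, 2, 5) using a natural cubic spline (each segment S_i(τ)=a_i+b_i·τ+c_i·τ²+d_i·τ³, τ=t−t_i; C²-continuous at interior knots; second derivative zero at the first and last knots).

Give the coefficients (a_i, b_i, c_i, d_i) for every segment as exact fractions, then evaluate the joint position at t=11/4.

Δ: Δ0=5/2, Δ1=-5/3
row 1: diag=10, rhs=-25; c'=3/10, d'=-5/2
back: M1=-5/2
M: M0=0, M1=-5/2, M2=0
seg 0: a=-5, c=M0/2=0, d=(M1−M0)/(6·2)=-5/24, b=Δ0−h0·(2M0+M1)/6=10/3
seg 1: a=0, c=M1/2=-5/4, d=(M2−M1)/(6·3)=5/36, b=Δ1−h1·(2M1+M2)/6=5/6
t_q=11/4 → seg 1, τ=3/4; S=0+5/6·τ+-5/4·τ²+5/36·τ³=-5/256

  seg 0: a=-5 b=10/3 c=0 d=-5/24
  seg 1: a=0 b=5/6 c=-5/4 d=5/36
S(11/4) = -5/256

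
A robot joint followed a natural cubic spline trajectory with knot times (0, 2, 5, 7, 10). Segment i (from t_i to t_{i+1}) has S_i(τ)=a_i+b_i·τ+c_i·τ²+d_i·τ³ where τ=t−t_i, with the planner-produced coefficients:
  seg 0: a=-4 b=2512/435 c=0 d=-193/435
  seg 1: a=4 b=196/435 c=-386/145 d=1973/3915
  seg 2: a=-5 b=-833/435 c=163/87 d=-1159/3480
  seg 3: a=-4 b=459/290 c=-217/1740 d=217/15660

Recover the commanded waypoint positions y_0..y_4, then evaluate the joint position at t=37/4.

y_0=-4 y_1=4 y_2=-5 y_3=-4 y_4=0
S(37/4) = -6773/7424

y_0 = S_0(0) = a_0 = -4
y_1 = S_1(0) = a_1 = 4
y_2 = S_2(0) = a_2 = -5
y_3 = S_3(0) = a_3 = -4
y_4 = S_3(3) = 0
t_q=37/4 is in segment 3 (τ=9/4); S_3(τ)=-6773/7424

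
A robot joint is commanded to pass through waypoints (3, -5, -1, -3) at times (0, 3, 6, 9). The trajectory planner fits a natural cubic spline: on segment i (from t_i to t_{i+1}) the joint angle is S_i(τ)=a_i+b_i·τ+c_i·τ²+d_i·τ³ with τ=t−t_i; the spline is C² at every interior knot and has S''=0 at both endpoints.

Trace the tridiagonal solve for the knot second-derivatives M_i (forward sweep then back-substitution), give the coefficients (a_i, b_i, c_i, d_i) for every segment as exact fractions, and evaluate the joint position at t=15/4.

Δ: Δ0=-8/3, Δ1=4/3, Δ2=-2/3
row 1: diag=12, rhs=24; c'=1/4, d'=2
row 2: denom=12−3·1/4=45/4; d'=(-12−3·2)/(45/4)=-8/5
back: M2=-8/5
back: M1=2−1/4·-8/5=12/5
M: M0=0, M1=12/5, M2=-8/5, M3=0
seg 0: a=3, c=M0/2=0, d=(M1−M0)/(6·3)=2/15, b=Δ0−h0·(2M0+M1)/6=-58/15
seg 1: a=-5, c=M1/2=6/5, d=(M2−M1)/(6·3)=-2/9, b=Δ1−h1·(2M1+M2)/6=-4/15
seg 2: a=-1, c=M2/2=-4/5, d=(M3−M2)/(6·3)=4/45, b=Δ2−h2·(2M2+M3)/6=14/15
t_q=15/4 → seg 1, τ=3/4; S=-5+-4/15·τ+6/5·τ²+-2/9·τ³=-739/160

  seg 0: a=3 b=-58/15 c=0 d=2/15
  seg 1: a=-5 b=-4/15 c=6/5 d=-2/9
  seg 2: a=-1 b=14/15 c=-4/5 d=4/45
S(15/4) = -739/160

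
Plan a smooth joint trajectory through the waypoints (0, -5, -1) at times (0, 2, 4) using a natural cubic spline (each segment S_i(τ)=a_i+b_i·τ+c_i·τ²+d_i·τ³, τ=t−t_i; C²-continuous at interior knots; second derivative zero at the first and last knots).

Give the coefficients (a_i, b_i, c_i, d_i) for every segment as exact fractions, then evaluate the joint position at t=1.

Δ: Δ0=-5/2, Δ1=2
row 1: diag=8, rhs=27; c'=1/4, d'=27/8
back: M1=27/8
M: M0=0, M1=27/8, M2=0
seg 0: a=0, c=M0/2=0, d=(M1−M0)/(6·2)=9/32, b=Δ0−h0·(2M0+M1)/6=-29/8
seg 1: a=-5, c=M1/2=27/16, d=(M2−M1)/(6·2)=-9/32, b=Δ1−h1·(2M1+M2)/6=-1/4
t_q=1 → seg 0, τ=1; S=0+-29/8·τ+0·τ²+9/32·τ³=-107/32

  seg 0: a=0 b=-29/8 c=0 d=9/32
  seg 1: a=-5 b=-1/4 c=27/16 d=-9/32
S(1) = -107/32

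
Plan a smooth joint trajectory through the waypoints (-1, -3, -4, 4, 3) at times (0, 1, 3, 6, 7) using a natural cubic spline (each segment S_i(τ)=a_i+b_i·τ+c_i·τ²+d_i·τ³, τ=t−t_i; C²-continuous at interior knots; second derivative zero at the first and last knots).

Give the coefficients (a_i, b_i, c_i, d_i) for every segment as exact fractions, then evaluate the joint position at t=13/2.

Δ: Δ0=-2, Δ1=-1/2, Δ2=8/3, Δ3=-1
row 1: diag=6, rhs=9; c'=1/3, d'=3/2
row 2: denom=10−2·1/3=28/3; d'=(19−2·3/2)/(28/3)=12/7
row 3: denom=8−3·9/28=197/28; d'=(-22−3·12/7)/(197/28)=-760/197
back: M3=-760/197
back: M2=12/7−9/28·-760/197=582/197
back: M1=3/2−1/3·582/197=203/394
M: M0=0, M1=203/394, M2=582/197, M3=-760/197, M4=0
seg 0: a=-1, c=M0/2=0, d=(M1−M0)/(6·1)=203/2364, b=Δ0−h0·(2M0+M1)/6=-4931/2364
seg 1: a=-3, c=M1/2=203/788, d=(M2−M1)/(6·2)=961/4728, b=Δ1−h1·(2M1+M2)/6=-2161/1182
seg 2: a=-4, c=M2/2=291/197, d=(M3−M2)/(6·3)=-671/1773, b=Δ2−h2·(2M2+M3)/6=970/591
seg 3: a=4, c=M3/2=-380/197, d=(M4−M3)/(6·1)=380/591, b=Δ3−h3·(2M3+M4)/6=169/591
t_q=13/2 → seg 3, τ=1/2; S=4+169/591·τ+-380/197·τ²+380/591·τ³=737/197

  seg 0: a=-1 b=-4931/2364 c=0 d=203/2364
  seg 1: a=-3 b=-2161/1182 c=203/788 d=961/4728
  seg 2: a=-4 b=970/591 c=291/197 d=-671/1773
  seg 3: a=4 b=169/591 c=-380/197 d=380/591
S(13/2) = 737/197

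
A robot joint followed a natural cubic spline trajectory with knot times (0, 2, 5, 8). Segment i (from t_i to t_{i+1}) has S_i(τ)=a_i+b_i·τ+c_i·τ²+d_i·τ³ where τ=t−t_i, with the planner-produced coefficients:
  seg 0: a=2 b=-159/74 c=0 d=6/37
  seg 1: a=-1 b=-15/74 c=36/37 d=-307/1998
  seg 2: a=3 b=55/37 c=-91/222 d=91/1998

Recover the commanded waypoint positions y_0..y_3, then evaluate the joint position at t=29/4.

y_0=2 y_1=-1 y_2=3 y_3=5
S(29/4) = 22677/4736

y_0 = S_0(0) = a_0 = 2
y_1 = S_1(0) = a_1 = -1
y_2 = S_2(0) = a_2 = 3
y_3 = S_2(3) = 5
t_q=29/4 is in segment 2 (τ=9/4); S_2(τ)=22677/4736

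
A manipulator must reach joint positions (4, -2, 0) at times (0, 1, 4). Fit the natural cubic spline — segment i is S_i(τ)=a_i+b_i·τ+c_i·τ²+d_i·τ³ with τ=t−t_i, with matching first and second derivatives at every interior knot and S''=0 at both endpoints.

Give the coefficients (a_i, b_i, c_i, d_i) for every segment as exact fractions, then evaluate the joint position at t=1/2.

Δ: Δ0=-6, Δ1=2/3
row 1: diag=8, rhs=40; c'=3/8, d'=5
back: M1=5
M: M0=0, M1=5, M2=0
seg 0: a=4, c=M0/2=0, d=(M1−M0)/(6·1)=5/6, b=Δ0−h0·(2M0+M1)/6=-41/6
seg 1: a=-2, c=M1/2=5/2, d=(M2−M1)/(6·3)=-5/18, b=Δ1−h1·(2M1+M2)/6=-13/3
t_q=1/2 → seg 0, τ=1/2; S=4+-41/6·τ+0·τ²+5/6·τ³=11/16

  seg 0: a=4 b=-41/6 c=0 d=5/6
  seg 1: a=-2 b=-13/3 c=5/2 d=-5/18
S(1/2) = 11/16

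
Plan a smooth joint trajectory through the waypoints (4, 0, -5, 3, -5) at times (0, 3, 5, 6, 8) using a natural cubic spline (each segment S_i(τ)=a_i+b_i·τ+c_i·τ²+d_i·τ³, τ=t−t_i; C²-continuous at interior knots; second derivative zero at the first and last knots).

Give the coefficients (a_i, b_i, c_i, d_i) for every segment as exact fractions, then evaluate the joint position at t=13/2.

  seg 0: a=4 b=827/1956 c=0 d=-1145/5868
  seg 1: a=0 b=-4739/978 c=-1145/652 d=5729/3912
  seg 2: a=-5 b=2789/489 c=1146/163 d=-2315/489
  seg 3: a=3 b=2720/489 c=-1169/163 d=1169/978
S(13/2) = 10791/2608

Δ: Δ0=-4/3, Δ1=-5/2, Δ2=8, Δ3=-4
row 1: diag=10, rhs=-7; c'=1/5, d'=-7/10
row 2: denom=6−2·1/5=28/5; d'=(63−2·-7/10)/(28/5)=23/2
row 3: denom=6−1·5/28=163/28; d'=(-72−1·23/2)/(163/28)=-2338/163
back: M3=-2338/163
back: M2=23/2−5/28·-2338/163=2292/163
back: M1=-7/10−1/5·2292/163=-1145/326
M: M0=0, M1=-1145/326, M2=2292/163, M3=-2338/163, M4=0
seg 0: a=4, c=M0/2=0, d=(M1−M0)/(6·3)=-1145/5868, b=Δ0−h0·(2M0+M1)/6=827/1956
seg 1: a=0, c=M1/2=-1145/652, d=(M2−M1)/(6·2)=5729/3912, b=Δ1−h1·(2M1+M2)/6=-4739/978
seg 2: a=-5, c=M2/2=1146/163, d=(M3−M2)/(6·1)=-2315/489, b=Δ2−h2·(2M2+M3)/6=2789/489
seg 3: a=3, c=M3/2=-1169/163, d=(M4−M3)/(6·2)=1169/978, b=Δ3−h3·(2M3+M4)/6=2720/489
t_q=13/2 → seg 3, τ=1/2; S=3+2720/489·τ+-1169/163·τ²+1169/978·τ³=10791/2608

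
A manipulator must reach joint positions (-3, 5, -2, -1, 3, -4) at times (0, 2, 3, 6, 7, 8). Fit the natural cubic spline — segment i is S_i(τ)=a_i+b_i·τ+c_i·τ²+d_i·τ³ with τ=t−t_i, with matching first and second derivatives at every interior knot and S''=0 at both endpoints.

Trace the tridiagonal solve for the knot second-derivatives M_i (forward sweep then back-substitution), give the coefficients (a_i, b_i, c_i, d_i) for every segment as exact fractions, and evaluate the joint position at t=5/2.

Δ: Δ0=4, Δ1=-7, Δ2=1/3, Δ3=4, Δ4=-7
row 1: diag=6, rhs=-66; c'=1/6, d'=-11
row 2: denom=8−1·1/6=47/6; d'=(44−1·-11)/(47/6)=330/47
row 3: denom=8−3·18/47=322/47; d'=(22−3·330/47)/(322/47)=22/161
row 4: denom=4−1·47/322=1241/322; d'=(-66−1·22/161)/(1241/322)=-21296/1241
back: M4=-21296/1241
back: M3=22/161−47/322·-21296/1241=3278/1241
back: M2=330/47−18/47·3278/1241=7458/1241
back: M1=-11−1/6·7458/1241=-14894/1241
M: M0=0, M1=-14894/1241, M2=7458/1241, M3=3278/1241, M4=-21296/1241, M5=0
seg 0: a=-3, c=M0/2=0, d=(M1−M0)/(6·2)=-7447/7446, b=Δ0−h0·(2M0+M1)/6=29786/3723
seg 1: a=5, c=M1/2=-7447/1241, d=(M2−M1)/(6·1)=11176/3723, b=Δ1−h1·(2M1+M2)/6=-14896/3723
seg 2: a=-2, c=M2/2=3729/1241, d=(M3−M2)/(6·3)=-2090/11169, b=Δ2−h2·(2M2+M3)/6=-26050/3723
seg 3: a=-1, c=M3/2=1639/1241, d=(M4−M3)/(6·1)=-12287/3723, b=Δ3−h3·(2M3+M4)/6=22262/3723
seg 4: a=3, c=M4/2=-10648/1241, d=(M5−M4)/(6·1)=10648/3723, b=Δ4−h4·(2M4+M5)/6=-4765/3723
t_q=5/2 → seg 1, τ=1/2; S=5+-14896/3723·τ+-7447/1241·τ²+11176/3723·τ³=9305/4964

  seg 0: a=-3 b=29786/3723 c=0 d=-7447/7446
  seg 1: a=5 b=-14896/3723 c=-7447/1241 d=11176/3723
  seg 2: a=-2 b=-26050/3723 c=3729/1241 d=-2090/11169
  seg 3: a=-1 b=22262/3723 c=1639/1241 d=-12287/3723
  seg 4: a=3 b=-4765/3723 c=-10648/1241 d=10648/3723
S(5/2) = 9305/4964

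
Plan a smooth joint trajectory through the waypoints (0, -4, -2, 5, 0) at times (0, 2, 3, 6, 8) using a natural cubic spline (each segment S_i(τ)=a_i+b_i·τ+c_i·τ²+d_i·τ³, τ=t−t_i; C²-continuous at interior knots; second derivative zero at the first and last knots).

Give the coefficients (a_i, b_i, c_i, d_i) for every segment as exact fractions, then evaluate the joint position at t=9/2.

Δ: Δ0=-2, Δ1=2, Δ2=7/3, Δ3=-5/2
row 1: diag=6, rhs=24; c'=1/6, d'=4
row 2: denom=8−1·1/6=47/6; d'=(2−1·4)/(47/6)=-12/47
row 3: denom=10−3·18/47=416/47; d'=(-29−3·-12/47)/(416/47)=-1327/416
back: M3=-1327/416
back: M2=-12/47−18/47·-1327/416=201/208
back: M1=4−1/6·201/208=1597/416
M: M0=0, M1=1597/416, M2=201/208, M3=-1327/416, M4=0
seg 0: a=0, c=M0/2=0, d=(M1−M0)/(6·2)=1597/4992, b=Δ0−h0·(2M0+M1)/6=-4093/1248
seg 1: a=-4, c=M1/2=1597/832, d=(M2−M1)/(6·1)=-1195/2496, b=Δ1−h1·(2M1+M2)/6=349/624
seg 2: a=-2, c=M2/2=201/416, d=(M3−M2)/(6·3)=-133/576, b=Δ2−h2·(2M2+M3)/6=7393/2496
seg 3: a=5, c=M3/2=-1327/832, d=(M4−M3)/(6·2)=1327/4992, b=Δ3−h3·(2M3+M4)/6=-233/624
t_q=9/2 → seg 2, τ=3/2; S=-2+7393/2496·τ+201/416·τ²+-133/576·τ³=18309/6656

  seg 0: a=0 b=-4093/1248 c=0 d=1597/4992
  seg 1: a=-4 b=349/624 c=1597/832 d=-1195/2496
  seg 2: a=-2 b=7393/2496 c=201/416 d=-133/576
  seg 3: a=5 b=-233/624 c=-1327/832 d=1327/4992
S(9/2) = 18309/6656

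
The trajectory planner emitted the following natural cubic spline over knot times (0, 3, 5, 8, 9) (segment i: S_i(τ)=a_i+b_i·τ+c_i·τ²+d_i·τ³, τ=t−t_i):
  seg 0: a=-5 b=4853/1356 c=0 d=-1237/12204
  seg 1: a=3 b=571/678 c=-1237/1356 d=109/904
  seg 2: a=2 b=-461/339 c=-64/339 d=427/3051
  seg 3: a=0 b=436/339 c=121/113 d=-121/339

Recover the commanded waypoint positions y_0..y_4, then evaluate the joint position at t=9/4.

y_0=-5 y_1=3 y_2=2 y_3=0 y_4=2
S(9/4) = 54905/28928

y_0 = S_0(0) = a_0 = -5
y_1 = S_1(0) = a_1 = 3
y_2 = S_2(0) = a_2 = 2
y_3 = S_3(0) = a_3 = 0
y_4 = S_3(1) = 2
t_q=9/4 is in segment 0 (τ=9/4); S_0(τ)=54905/28928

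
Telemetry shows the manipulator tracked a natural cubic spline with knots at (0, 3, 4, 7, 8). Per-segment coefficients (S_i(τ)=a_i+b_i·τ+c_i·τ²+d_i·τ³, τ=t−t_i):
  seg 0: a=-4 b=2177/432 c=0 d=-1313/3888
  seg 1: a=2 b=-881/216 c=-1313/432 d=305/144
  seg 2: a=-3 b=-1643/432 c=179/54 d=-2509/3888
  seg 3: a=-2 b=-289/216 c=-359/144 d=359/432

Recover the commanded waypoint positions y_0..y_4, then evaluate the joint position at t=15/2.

y_0=-4 y_1=2 y_2=-3 y_3=-2 y_4=-5
S(15/2) = -3673/1152

y_0 = S_0(0) = a_0 = -4
y_1 = S_1(0) = a_1 = 2
y_2 = S_2(0) = a_2 = -3
y_3 = S_3(0) = a_3 = -2
y_4 = S_3(1) = -5
t_q=15/2 is in segment 3 (τ=1/2); S_3(τ)=-3673/1152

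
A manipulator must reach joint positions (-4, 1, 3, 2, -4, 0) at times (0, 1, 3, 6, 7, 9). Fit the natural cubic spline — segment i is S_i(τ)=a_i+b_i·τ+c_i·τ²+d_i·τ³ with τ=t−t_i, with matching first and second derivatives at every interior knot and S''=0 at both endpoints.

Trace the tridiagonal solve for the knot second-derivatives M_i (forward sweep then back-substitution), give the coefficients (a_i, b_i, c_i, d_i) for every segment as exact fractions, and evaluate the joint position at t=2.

  seg 0: a=-4 b=9998/1731 c=0 d=-1343/1731
  seg 1: a=1 b=5969/1731 c=-1343/577 d=955/1731
  seg 2: a=3 b=1313/1731 c=567/577 d=-259/577
  seg 3: a=2 b=-9460/1731 c=-1764/577 d=4366/1731
  seg 4: a=-4 b=-6946/1731 c=2602/577 d=-1301/1731
S(2) = 1542/577

Δ: Δ0=5, Δ1=1, Δ2=-1/3, Δ3=-6, Δ4=2
row 1: diag=6, rhs=-24; c'=1/3, d'=-4
row 2: denom=10−2·1/3=28/3; d'=(-8−2·-4)/(28/3)=0
row 3: denom=8−3·9/28=197/28; d'=(-34−3·0)/(197/28)=-952/197
row 4: denom=6−1·28/197=1154/197; d'=(48−1·-952/197)/(1154/197)=5204/577
back: M4=5204/577
back: M3=-952/197−28/197·5204/577=-3528/577
back: M2=0−9/28·-3528/577=1134/577
back: M1=-4−1/3·1134/577=-2686/577
M: M0=0, M1=-2686/577, M2=1134/577, M3=-3528/577, M4=5204/577, M5=0
seg 0: a=-4, c=M0/2=0, d=(M1−M0)/(6·1)=-1343/1731, b=Δ0−h0·(2M0+M1)/6=9998/1731
seg 1: a=1, c=M1/2=-1343/577, d=(M2−M1)/(6·2)=955/1731, b=Δ1−h1·(2M1+M2)/6=5969/1731
seg 2: a=3, c=M2/2=567/577, d=(M3−M2)/(6·3)=-259/577, b=Δ2−h2·(2M2+M3)/6=1313/1731
seg 3: a=2, c=M3/2=-1764/577, d=(M4−M3)/(6·1)=4366/1731, b=Δ3−h3·(2M3+M4)/6=-9460/1731
seg 4: a=-4, c=M4/2=2602/577, d=(M5−M4)/(6·2)=-1301/1731, b=Δ4−h4·(2M4+M5)/6=-6946/1731
t_q=2 → seg 1, τ=1; S=1+5969/1731·τ+-1343/577·τ²+955/1731·τ³=1542/577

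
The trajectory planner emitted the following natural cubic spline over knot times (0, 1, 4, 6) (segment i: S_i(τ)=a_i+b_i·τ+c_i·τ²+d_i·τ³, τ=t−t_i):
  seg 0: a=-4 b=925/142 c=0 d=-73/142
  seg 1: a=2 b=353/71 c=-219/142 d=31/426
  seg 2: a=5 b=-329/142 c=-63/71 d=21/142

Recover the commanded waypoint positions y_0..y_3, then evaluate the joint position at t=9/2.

y_0=-4 y_1=2 y_2=5 y_3=-2
S(9/2) = 4133/1136

y_0 = S_0(0) = a_0 = -4
y_1 = S_1(0) = a_1 = 2
y_2 = S_2(0) = a_2 = 5
y_3 = S_2(2) = -2
t_q=9/2 is in segment 2 (τ=1/2); S_2(τ)=4133/1136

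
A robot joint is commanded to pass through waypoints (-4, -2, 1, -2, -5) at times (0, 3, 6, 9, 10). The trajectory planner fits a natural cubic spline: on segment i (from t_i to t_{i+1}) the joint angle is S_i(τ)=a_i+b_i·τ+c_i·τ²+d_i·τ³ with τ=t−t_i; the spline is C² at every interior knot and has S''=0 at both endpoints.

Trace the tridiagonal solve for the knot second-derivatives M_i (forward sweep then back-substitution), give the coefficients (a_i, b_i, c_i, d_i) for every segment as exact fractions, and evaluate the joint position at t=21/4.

  seg 0: a=-4 b=157/324 c=0 d=59/2916
  seg 1: a=-2 b=167/162 c=59/324 d=-187/2916
  seg 2: a=1 b=127/324 c=-32/81 d=-67/2916
  seg 3: a=-2 b=-421/162 c=-65/108 d=65/324
S(21/4) = 1177/2304

Δ: Δ0=2/3, Δ1=1, Δ2=-1, Δ3=-3
row 1: diag=12, rhs=2; c'=1/4, d'=1/6
row 2: denom=12−3·1/4=45/4; d'=(-12−3·1/6)/(45/4)=-10/9
row 3: denom=8−3·4/15=36/5; d'=(-12−3·-10/9)/(36/5)=-65/54
back: M3=-65/54
back: M2=-10/9−4/15·-65/54=-64/81
back: M1=1/6−1/4·-64/81=59/162
M: M0=0, M1=59/162, M2=-64/81, M3=-65/54, M4=0
seg 0: a=-4, c=M0/2=0, d=(M1−M0)/(6·3)=59/2916, b=Δ0−h0·(2M0+M1)/6=157/324
seg 1: a=-2, c=M1/2=59/324, d=(M2−M1)/(6·3)=-187/2916, b=Δ1−h1·(2M1+M2)/6=167/162
seg 2: a=1, c=M2/2=-32/81, d=(M3−M2)/(6·3)=-67/2916, b=Δ2−h2·(2M2+M3)/6=127/324
seg 3: a=-2, c=M3/2=-65/108, d=(M4−M3)/(6·1)=65/324, b=Δ3−h3·(2M3+M4)/6=-421/162
t_q=21/4 → seg 1, τ=9/4; S=-2+167/162·τ+59/324·τ²+-187/2916·τ³=1177/2304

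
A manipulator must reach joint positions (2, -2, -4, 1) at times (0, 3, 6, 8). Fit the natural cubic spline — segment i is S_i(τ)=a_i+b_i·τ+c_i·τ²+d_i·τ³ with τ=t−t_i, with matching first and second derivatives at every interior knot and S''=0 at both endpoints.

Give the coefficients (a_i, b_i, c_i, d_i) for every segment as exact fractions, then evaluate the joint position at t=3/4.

  seg 0: a=2 b=-93/74 c=0 d=-17/1998
  seg 1: a=-2 b=-55/37 c=-17/222 d=233/1998
  seg 2: a=-4 b=89/74 c=36/37 d=-6/37
S(3/4) = 4991/4736

Δ: Δ0=-4/3, Δ1=-2/3, Δ2=5/2
row 1: diag=12, rhs=4; c'=1/4, d'=1/3
row 2: denom=10−3·1/4=37/4; d'=(19−3·1/3)/(37/4)=72/37
back: M2=72/37
back: M1=1/3−1/4·72/37=-17/111
M: M0=0, M1=-17/111, M2=72/37, M3=0
seg 0: a=2, c=M0/2=0, d=(M1−M0)/(6·3)=-17/1998, b=Δ0−h0·(2M0+M1)/6=-93/74
seg 1: a=-2, c=M1/2=-17/222, d=(M2−M1)/(6·3)=233/1998, b=Δ1−h1·(2M1+M2)/6=-55/37
seg 2: a=-4, c=M2/2=36/37, d=(M3−M2)/(6·2)=-6/37, b=Δ2−h2·(2M2+M3)/6=89/74
t_q=3/4 → seg 0, τ=3/4; S=2+-93/74·τ+0·τ²+-17/1998·τ³=4991/4736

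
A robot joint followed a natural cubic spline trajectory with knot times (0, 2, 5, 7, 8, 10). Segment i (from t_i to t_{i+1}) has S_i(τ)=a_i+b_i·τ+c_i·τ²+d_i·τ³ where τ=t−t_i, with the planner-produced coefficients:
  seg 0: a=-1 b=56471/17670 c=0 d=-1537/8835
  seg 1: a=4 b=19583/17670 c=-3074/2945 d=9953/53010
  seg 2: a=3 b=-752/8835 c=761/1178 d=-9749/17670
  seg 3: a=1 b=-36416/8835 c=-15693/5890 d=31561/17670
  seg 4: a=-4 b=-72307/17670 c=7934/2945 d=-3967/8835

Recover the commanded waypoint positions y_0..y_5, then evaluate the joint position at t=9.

y_0=-1 y_1=4 y_2=3 y_3=1 y_4=-4 y_5=-5
S(9) = -34439/5890

y_0 = S_0(0) = a_0 = -1
y_1 = S_1(0) = a_1 = 4
y_2 = S_2(0) = a_2 = 3
y_3 = S_3(0) = a_3 = 1
y_4 = S_4(0) = a_4 = -4
y_5 = S_4(2) = -5
t_q=9 is in segment 4 (τ=1); S_4(τ)=-34439/5890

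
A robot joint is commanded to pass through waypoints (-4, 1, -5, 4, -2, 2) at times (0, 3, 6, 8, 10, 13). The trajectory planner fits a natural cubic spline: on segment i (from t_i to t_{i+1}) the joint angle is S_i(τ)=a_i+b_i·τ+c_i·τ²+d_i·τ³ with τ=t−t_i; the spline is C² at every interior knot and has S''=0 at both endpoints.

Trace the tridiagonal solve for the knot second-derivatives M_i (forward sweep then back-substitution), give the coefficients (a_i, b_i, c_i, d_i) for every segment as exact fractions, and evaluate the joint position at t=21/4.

Δ: Δ0=5/3, Δ1=-2, Δ2=9/2, Δ3=-3, Δ4=4/3
row 1: diag=12, rhs=-22; c'=1/4, d'=-11/6
row 2: denom=10−3·1/4=37/4; d'=(39−3·-11/6)/(37/4)=178/37
row 3: denom=8−2·8/37=280/37; d'=(-45−2·178/37)/(280/37)=-2021/280
row 4: denom=10−2·37/140=663/70; d'=(26−2·-2021/280)/(663/70)=111/26
back: M4=111/26
back: M3=-2021/280−37/140·111/26=-217/26
back: M2=178/37−8/37·-217/26=86/13
back: M1=-11/6−1/4·86/13=-136/39
M: M0=0, M1=-136/39, M2=86/13, M3=-217/26, M4=111/26, M5=0
seg 0: a=-4, c=M0/2=0, d=(M1−M0)/(6·3)=-68/351, b=Δ0−h0·(2M0+M1)/6=133/39
seg 1: a=1, c=M1/2=-68/39, d=(M2−M1)/(6·3)=197/351, b=Δ1−h1·(2M1+M2)/6=-71/39
seg 2: a=-5, c=M2/2=43/13, d=(M3−M2)/(6·2)=-389/312, b=Δ2−h2·(2M2+M3)/6=112/39
seg 3: a=4, c=M3/2=-217/52, d=(M4−M3)/(6·2)=41/39, b=Δ3−h3·(2M3+M4)/6=89/78
seg 4: a=-2, c=M4/2=111/52, d=(M5−M4)/(6·3)=-37/156, b=Δ4−h4·(2M4+M5)/6=-229/78
t_q=21/4 → seg 1, τ=9/4; S=1+-71/39·τ+-68/39·τ²+197/351·τ³=-4601/832

  seg 0: a=-4 b=133/39 c=0 d=-68/351
  seg 1: a=1 b=-71/39 c=-68/39 d=197/351
  seg 2: a=-5 b=112/39 c=43/13 d=-389/312
  seg 3: a=4 b=89/78 c=-217/52 d=41/39
  seg 4: a=-2 b=-229/78 c=111/52 d=-37/156
S(21/4) = -4601/832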